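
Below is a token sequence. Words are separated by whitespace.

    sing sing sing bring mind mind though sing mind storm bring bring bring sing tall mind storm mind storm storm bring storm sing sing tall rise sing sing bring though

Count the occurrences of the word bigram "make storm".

Scanning the 29 overlapping bigram windows for "make storm":
  (none found)

0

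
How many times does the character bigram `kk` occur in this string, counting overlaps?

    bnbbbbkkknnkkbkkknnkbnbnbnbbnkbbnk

5

Sliding a length-2 window over the 34 characters (33 positions):
  position 7–8: kk
  position 8–9: kk
  position 12–13: kk
  position 15–16: kk
  position 16–17: kk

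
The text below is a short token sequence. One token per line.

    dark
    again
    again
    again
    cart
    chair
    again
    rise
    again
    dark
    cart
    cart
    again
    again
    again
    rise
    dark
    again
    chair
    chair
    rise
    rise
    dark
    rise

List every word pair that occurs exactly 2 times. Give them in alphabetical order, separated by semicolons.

again rise; dark again; rise dark

Bigram counts meeting the condition (exactly 2 times):
  again rise: 2
  dark again: 2
  rise dark: 2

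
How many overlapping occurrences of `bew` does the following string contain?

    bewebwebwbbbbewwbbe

Sliding a length-3 window over the 19 characters (17 positions):
  position 1–3: bew
  position 13–15: bew

2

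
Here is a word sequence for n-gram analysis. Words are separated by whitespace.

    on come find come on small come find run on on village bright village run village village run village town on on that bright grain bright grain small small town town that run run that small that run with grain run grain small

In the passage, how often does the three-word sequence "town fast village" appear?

Scanning the 41 overlapping trigram windows for "town fast village":
  (none found)

0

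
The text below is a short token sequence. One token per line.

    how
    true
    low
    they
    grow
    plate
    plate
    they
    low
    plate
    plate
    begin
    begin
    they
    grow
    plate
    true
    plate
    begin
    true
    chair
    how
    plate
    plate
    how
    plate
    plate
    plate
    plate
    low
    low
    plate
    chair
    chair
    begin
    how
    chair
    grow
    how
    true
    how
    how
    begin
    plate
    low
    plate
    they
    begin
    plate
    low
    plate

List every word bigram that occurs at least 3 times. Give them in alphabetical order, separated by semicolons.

Bigram counts meeting the condition (at least 3 times):
  low plate: 4
  plate low: 3
  plate plate: 6

low plate; plate low; plate plate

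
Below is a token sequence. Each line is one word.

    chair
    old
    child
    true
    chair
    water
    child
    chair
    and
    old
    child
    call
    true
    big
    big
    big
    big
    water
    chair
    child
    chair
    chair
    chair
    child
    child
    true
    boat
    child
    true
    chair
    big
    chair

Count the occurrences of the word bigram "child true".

Scanning the 31 overlapping bigram windows for "child true":
  position 3–4: child true
  position 25–26: child true
  position 28–29: child true

3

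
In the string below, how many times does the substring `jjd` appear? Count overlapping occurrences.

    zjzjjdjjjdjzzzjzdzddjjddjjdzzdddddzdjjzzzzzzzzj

4

Sliding a length-3 window over the 47 characters (45 positions):
  position 4–6: jjd
  position 8–10: jjd
  position 21–23: jjd
  position 25–27: jjd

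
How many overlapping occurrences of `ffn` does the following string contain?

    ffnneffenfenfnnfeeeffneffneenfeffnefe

Sliding a length-3 window over the 37 characters (35 positions):
  position 1–3: ffn
  position 20–22: ffn
  position 24–26: ffn
  position 32–34: ffn

4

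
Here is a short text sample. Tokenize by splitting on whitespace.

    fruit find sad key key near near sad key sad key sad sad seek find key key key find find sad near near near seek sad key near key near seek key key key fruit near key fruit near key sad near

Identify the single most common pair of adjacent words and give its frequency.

"key key", 5 times

Bigram frequencies (highest first):
  key key: 5
  sad key: 4
  key near: 3
  near near: 3
  key sad: 3
  near key: 3
  … (15 more, each ≤ 2)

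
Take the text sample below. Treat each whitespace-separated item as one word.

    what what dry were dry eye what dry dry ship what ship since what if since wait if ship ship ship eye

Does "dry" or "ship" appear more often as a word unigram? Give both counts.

"ship" (5 vs 4)

"dry": 4 occurrences
"ship": 5 occurrences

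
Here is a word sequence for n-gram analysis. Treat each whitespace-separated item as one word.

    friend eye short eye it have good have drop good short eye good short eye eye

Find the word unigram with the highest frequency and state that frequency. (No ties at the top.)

"eye", 5 times

Unigram frequencies (highest first):
  eye: 5
  short: 3
  good: 3
  have: 2
  friend: 1
  it: 1
  … (1 more, each ≤ 1)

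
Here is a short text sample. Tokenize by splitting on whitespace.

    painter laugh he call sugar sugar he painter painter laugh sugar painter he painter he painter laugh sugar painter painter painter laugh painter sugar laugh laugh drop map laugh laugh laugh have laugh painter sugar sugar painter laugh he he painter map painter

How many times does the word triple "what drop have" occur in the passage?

0

Scanning the 41 overlapping trigram windows for "what drop have":
  (none found)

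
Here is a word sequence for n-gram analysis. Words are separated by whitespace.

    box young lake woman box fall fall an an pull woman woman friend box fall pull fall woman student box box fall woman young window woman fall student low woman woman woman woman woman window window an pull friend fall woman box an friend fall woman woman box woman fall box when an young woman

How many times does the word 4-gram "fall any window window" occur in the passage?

Scanning the 52 overlapping 4-gram windows for "fall any window window":
  (none found)

0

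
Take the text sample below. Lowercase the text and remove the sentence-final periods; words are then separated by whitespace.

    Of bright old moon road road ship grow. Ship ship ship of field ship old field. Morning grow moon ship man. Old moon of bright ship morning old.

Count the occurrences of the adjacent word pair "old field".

1

Scanning the 27 overlapping bigram windows for "old field":
  position 15–16: old field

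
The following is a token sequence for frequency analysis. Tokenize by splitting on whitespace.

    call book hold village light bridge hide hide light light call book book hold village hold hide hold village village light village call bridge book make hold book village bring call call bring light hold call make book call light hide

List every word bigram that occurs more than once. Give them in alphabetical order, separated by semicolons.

Bigram counts meeting the condition (more than once):
  book hold: 2
  call book: 2
  hold village: 3
  village light: 2

book hold; call book; hold village; village light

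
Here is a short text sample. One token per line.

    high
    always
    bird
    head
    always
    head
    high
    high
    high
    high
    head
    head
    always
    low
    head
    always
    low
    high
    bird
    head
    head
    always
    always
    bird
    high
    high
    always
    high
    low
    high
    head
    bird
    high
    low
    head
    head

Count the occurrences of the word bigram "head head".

Scanning the 35 overlapping bigram windows for "head head":
  position 11–12: head head
  position 20–21: head head
  position 35–36: head head

3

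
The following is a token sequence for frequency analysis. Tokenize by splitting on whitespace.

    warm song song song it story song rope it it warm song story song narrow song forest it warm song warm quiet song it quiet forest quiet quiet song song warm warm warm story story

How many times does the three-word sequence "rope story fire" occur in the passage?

Scanning the 33 overlapping trigram windows for "rope story fire":
  (none found)

0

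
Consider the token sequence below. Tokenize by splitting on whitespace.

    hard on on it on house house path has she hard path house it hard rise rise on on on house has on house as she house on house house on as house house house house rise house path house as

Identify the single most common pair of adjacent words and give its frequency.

Bigram frequencies (highest first):
  house house: 5
  on house: 4
  on on: 3
  house path: 2
  path house: 2
  house as: 2
  … (21 more, each ≤ 2)

"house house", 5 times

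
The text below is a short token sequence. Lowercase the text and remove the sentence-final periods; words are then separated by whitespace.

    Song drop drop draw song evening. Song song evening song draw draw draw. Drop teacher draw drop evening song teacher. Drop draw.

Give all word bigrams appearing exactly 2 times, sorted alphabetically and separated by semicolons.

draw draw; draw drop; drop draw; song evening

Bigram counts meeting the condition (exactly 2 times):
  draw draw: 2
  draw drop: 2
  drop draw: 2
  song evening: 2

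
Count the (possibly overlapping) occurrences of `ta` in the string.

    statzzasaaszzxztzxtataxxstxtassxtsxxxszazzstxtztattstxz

5

Sliding a length-2 window over the 55 characters (54 positions):
  position 2–3: ta
  position 19–20: ta
  position 21–22: ta
  position 28–29: ta
  position 48–49: ta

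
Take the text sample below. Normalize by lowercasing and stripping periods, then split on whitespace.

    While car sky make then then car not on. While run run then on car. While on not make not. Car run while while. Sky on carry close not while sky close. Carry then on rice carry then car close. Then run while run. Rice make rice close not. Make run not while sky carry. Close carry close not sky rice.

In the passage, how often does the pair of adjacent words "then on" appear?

Scanning the 60 overlapping bigram windows for "then on":
  position 13–14: then on
  position 34–35: then on

2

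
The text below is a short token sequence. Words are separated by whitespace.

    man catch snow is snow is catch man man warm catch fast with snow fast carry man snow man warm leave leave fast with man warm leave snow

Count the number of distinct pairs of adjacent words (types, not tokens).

22

28 tokens → 27 bigram windows in total.
Repeated bigrams (each contributes count−1 duplicates):
  man warm: 3
  fast with: 2
  snow is: 2
  warm leave: 2
5 duplicate windows → 27 − 5 = 22 distinct.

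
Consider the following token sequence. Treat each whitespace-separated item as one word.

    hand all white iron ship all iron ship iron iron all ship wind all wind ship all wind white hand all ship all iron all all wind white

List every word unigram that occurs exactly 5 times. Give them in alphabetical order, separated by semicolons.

Unigram counts meeting the condition (exactly 5 times):
  iron: 5
  ship: 5

iron; ship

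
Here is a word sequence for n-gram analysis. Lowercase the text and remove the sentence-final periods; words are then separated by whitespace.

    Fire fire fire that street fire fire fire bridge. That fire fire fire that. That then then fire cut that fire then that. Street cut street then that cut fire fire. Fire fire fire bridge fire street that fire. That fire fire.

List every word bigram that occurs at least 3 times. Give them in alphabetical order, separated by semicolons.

fire fire; fire that; that fire

Bigram counts meeting the condition (at least 3 times):
  fire fire: 11
  fire that: 3
  that fire: 4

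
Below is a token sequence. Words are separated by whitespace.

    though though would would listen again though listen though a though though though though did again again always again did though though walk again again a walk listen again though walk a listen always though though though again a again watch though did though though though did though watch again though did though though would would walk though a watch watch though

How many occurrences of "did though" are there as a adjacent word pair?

4

Scanning the 61 overlapping bigram windows for "did though":
  position 20–21: did though
  position 43–44: did though
  position 47–48: did though
  position 52–53: did though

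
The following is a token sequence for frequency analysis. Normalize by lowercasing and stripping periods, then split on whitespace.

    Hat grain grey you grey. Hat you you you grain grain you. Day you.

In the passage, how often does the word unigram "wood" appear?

0

Scanning the 14 tokens for "wood":
  (none found)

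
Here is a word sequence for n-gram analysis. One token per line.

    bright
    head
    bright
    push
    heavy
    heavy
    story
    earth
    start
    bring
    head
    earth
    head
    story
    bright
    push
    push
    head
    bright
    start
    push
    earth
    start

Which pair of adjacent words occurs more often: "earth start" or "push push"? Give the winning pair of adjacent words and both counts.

"earth start": 2 occurrences
"push push": 1 occurrence

"earth start" (2 vs 1)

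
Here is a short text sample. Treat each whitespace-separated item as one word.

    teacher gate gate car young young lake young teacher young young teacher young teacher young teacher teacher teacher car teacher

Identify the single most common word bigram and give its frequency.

Bigram frequencies (highest first):
  young teacher: 4
  teacher young: 3
  young young: 2
  teacher teacher: 2
  teacher gate: 1
  gate gate: 1
  … (6 more, each ≤ 1)

"young teacher", 4 times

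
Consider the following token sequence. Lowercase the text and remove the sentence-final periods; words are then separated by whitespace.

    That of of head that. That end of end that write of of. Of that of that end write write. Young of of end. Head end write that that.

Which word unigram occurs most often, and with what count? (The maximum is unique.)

Unigram frequencies (highest first):
  of: 9
  that: 8
  end: 5
  write: 4
  head: 2
  young: 1

"of", 9 times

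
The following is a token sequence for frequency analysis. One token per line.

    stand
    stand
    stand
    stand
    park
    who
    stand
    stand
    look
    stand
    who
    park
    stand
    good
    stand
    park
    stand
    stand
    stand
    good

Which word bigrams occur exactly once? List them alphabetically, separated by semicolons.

good stand; look stand; park who; stand look; stand who; who park; who stand

Bigram counts meeting the condition (exactly once):
  good stand: 1
  look stand: 1
  park who: 1
  stand look: 1
  stand who: 1
  who park: 1
  who stand: 1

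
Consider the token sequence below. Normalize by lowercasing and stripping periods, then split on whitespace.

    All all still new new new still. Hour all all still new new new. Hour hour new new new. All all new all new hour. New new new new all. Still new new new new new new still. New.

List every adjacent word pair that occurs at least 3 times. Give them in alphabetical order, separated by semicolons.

Bigram counts meeting the condition (at least 3 times):
  all all: 3
  all still: 3
  new all: 3
  new new: 14
  still new: 4

all all; all still; new all; new new; still new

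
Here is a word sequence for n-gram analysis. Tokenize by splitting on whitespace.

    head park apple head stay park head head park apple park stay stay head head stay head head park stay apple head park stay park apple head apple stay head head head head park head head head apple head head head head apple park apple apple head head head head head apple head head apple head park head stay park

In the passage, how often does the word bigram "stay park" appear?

3

Scanning the 59 overlapping bigram windows for "stay park":
  position 5–6: stay park
  position 24–25: stay park
  position 59–60: stay park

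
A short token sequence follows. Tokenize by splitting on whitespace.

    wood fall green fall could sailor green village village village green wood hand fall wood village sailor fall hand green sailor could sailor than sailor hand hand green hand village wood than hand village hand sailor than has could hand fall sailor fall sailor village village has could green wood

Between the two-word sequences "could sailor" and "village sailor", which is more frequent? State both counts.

"could sailor": 2 occurrences
"village sailor": 1 occurrence

"could sailor" (2 vs 1)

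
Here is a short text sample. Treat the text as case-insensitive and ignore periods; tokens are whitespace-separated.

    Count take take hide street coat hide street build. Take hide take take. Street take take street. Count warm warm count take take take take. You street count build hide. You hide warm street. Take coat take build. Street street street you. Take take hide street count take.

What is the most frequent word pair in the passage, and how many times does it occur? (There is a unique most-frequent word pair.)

"take take", 7 times

Bigram frequencies (highest first):
  take take: 7
  count take: 3
  take hide: 3
  hide street: 3
  street count: 3
  take street: 2
  … (24 more, each ≤ 2)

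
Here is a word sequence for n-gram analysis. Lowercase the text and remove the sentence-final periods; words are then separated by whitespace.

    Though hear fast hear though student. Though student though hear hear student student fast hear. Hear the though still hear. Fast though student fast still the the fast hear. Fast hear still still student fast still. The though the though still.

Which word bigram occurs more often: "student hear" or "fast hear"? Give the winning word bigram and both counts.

"student hear": 0 occurrences
"fast hear": 4 occurrences

"fast hear" (4 vs 0)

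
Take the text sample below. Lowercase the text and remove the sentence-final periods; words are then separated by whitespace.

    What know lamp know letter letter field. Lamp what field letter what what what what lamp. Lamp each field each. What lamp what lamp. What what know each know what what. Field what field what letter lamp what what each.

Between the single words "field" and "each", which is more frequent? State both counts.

"field" (5 vs 4)

"field": 5 occurrences
"each": 4 occurrences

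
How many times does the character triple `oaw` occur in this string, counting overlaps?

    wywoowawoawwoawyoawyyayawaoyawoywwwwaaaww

3

Sliding a length-3 window over the 41 characters (39 positions):
  position 9–11: oaw
  position 13–15: oaw
  position 17–19: oaw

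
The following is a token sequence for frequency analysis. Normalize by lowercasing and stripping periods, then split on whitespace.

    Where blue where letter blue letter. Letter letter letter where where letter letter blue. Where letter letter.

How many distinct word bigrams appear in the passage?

17 tokens → 16 bigram windows in total.
Repeated bigrams (each contributes count−1 duplicates):
  letter letter: 5
  where letter: 3
  blue where: 2
  letter blue: 2
8 duplicate windows → 16 − 8 = 8 distinct.

8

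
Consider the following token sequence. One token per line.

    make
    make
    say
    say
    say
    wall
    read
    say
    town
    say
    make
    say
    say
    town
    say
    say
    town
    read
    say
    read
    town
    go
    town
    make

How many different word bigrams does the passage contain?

24 tokens → 23 bigram windows in total.
Repeated bigrams (each contributes count−1 duplicates):
  say say: 4
  say town: 3
  make say: 2
  read say: 2
  town say: 2
8 duplicate windows → 23 − 8 = 15 distinct.

15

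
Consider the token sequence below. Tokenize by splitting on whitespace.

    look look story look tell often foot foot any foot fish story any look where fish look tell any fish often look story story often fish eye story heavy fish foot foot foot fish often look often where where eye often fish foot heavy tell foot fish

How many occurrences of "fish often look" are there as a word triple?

2

Scanning the 45 overlapping trigram windows for "fish often look":
  position 20–22: fish often look
  position 34–36: fish often look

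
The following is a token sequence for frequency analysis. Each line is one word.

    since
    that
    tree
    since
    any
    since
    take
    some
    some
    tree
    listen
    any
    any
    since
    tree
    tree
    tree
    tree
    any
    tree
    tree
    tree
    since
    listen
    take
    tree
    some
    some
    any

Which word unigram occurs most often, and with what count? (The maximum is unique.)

"tree", 10 times

Unigram frequencies (highest first):
  tree: 10
  since: 5
  any: 5
  some: 4
  take: 2
  listen: 2
  … (1 more, each ≤ 1)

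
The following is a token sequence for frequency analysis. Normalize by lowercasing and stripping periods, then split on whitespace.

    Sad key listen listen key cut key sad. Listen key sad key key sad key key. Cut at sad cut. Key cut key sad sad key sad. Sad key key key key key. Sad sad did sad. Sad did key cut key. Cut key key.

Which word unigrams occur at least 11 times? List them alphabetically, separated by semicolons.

key; sad

Unigram counts meeting the condition (at least 11 times):
  key: 20
  sad: 13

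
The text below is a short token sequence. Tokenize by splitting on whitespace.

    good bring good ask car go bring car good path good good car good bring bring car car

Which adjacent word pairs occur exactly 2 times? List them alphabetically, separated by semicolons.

Bigram counts meeting the condition (exactly 2 times):
  bring car: 2
  car good: 2
  good bring: 2

bring car; car good; good bring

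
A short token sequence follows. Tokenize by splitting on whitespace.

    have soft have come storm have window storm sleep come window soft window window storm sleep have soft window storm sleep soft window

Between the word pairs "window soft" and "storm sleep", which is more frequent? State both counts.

"window soft": 1 occurrence
"storm sleep": 3 occurrences

"storm sleep" (3 vs 1)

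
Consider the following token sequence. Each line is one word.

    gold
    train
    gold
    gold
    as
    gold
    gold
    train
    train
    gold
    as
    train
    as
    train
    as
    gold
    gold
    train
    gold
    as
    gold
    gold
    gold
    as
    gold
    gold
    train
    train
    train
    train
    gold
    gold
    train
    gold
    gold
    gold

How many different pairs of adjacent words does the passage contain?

8

36 tokens → 35 bigram windows in total.
Repeated bigrams (each contributes count−1 duplicates):
  gold gold: 9
  gold train: 5
  train gold: 5
  as gold: 4
  gold as: 4
  train train: 4
  as train: 2
  train as: 2
27 duplicate windows → 35 − 27 = 8 distinct.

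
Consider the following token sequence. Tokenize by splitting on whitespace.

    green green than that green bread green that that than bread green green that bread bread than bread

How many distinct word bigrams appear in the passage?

18 tokens → 17 bigram windows in total.
Repeated bigrams (each contributes count−1 duplicates):
  bread green: 2
  green green: 2
  green that: 2
  than bread: 2
4 duplicate windows → 17 − 4 = 13 distinct.

13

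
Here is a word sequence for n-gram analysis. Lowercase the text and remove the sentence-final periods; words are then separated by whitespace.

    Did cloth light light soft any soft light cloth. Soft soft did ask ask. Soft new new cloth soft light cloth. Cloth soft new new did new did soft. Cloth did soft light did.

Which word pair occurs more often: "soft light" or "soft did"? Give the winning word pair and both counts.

"soft light": 3 occurrences
"soft did": 1 occurrence

"soft light" (3 vs 1)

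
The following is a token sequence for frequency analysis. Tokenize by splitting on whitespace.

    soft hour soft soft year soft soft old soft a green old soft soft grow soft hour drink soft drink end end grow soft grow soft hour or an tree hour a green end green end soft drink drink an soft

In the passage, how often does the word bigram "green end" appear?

2

Scanning the 40 overlapping bigram windows for "green end":
  position 33–34: green end
  position 35–36: green end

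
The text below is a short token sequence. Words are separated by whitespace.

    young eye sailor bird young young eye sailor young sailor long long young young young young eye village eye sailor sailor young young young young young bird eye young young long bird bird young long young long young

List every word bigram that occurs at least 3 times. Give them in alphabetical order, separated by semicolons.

Bigram counts meeting the condition (at least 3 times):
  eye sailor: 3
  long young: 3
  young eye: 3
  young long: 3
  young young: 9

eye sailor; long young; young eye; young long; young young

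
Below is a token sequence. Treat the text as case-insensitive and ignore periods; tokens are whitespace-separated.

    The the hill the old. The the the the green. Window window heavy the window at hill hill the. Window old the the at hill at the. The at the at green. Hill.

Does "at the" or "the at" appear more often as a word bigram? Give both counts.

"the at" (3 vs 2)

"at the": 2 occurrences
"the at": 3 occurrences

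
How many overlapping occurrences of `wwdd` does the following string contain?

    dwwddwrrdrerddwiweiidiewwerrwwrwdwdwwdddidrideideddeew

2

Sliding a length-4 window over the 54 characters (51 positions):
  position 2–5: wwdd
  position 36–39: wwdd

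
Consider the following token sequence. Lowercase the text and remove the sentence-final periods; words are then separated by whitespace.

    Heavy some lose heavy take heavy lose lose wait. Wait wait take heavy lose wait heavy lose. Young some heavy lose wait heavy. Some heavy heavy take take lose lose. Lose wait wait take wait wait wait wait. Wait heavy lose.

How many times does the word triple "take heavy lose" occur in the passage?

2

Scanning the 39 overlapping trigram windows for "take heavy lose":
  position 5–7: take heavy lose
  position 12–14: take heavy lose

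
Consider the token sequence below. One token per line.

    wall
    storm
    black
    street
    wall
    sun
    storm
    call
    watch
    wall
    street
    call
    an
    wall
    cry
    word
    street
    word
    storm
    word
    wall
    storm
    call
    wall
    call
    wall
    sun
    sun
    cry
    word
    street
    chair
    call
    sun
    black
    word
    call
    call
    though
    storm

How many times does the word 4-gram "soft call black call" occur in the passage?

Scanning the 37 overlapping 4-gram windows for "soft call black call":
  (none found)

0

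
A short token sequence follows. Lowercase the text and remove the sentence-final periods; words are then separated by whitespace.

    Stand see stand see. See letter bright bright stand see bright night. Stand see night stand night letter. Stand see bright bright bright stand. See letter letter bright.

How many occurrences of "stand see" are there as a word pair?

Scanning the 27 overlapping bigram windows for "stand see":
  position 1–2: stand see
  position 3–4: stand see
  position 9–10: stand see
  position 13–14: stand see
  position 19–20: stand see
  position 24–25: stand see

6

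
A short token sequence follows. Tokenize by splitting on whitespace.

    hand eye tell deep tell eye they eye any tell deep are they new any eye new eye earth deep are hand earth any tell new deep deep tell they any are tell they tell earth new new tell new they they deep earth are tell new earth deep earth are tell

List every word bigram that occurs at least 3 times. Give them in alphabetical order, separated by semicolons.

Bigram counts meeting the condition (at least 3 times):
  are tell: 3
  tell new: 3

are tell; tell new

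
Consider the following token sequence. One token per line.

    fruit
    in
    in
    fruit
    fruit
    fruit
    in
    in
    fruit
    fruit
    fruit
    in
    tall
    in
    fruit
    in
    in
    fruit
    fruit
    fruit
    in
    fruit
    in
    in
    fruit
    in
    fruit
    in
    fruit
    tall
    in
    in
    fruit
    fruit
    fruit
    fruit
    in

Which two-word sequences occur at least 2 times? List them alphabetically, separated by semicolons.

fruit fruit; fruit in; in fruit; in in; tall in

Bigram counts meeting the condition (at least 2 times):
  fruit fruit: 9
  fruit in: 9
  in fruit: 9
  in in: 5
  tall in: 2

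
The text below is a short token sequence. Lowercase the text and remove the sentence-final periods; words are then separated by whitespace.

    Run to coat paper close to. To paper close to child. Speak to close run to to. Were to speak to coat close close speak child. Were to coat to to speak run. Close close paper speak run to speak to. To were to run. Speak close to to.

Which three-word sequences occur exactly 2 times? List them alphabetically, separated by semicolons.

close to to; paper close to; to speak to; to to were; to were to

Trigram counts meeting the condition (exactly 2 times):
  close to to: 2
  paper close to: 2
  to speak to: 2
  to to were: 2
  to were to: 2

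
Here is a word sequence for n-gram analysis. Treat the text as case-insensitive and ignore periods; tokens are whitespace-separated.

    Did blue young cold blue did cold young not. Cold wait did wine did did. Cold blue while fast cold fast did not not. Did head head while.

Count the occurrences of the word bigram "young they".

0

Scanning the 27 overlapping bigram windows for "young they":
  (none found)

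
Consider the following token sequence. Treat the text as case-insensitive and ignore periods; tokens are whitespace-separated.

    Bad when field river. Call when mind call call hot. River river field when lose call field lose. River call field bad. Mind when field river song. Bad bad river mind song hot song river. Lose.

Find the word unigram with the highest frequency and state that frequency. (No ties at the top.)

"river", 7 times

Unigram frequencies (highest first):
  river: 7
  field: 5
  call: 5
  bad: 4
  when: 4
  mind: 3
  … (3 more, each ≤ 3)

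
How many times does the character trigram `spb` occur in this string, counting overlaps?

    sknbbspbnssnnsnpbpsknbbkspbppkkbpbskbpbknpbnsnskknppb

2

Sliding a length-3 window over the 53 characters (51 positions):
  position 6–8: spb
  position 25–27: spb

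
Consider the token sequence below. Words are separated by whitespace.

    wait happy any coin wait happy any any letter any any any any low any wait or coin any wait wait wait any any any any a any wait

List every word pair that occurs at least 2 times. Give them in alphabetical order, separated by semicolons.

Bigram counts meeting the condition (at least 2 times):
  any any: 7
  any wait: 3
  happy any: 2
  wait happy: 2
  wait wait: 2

any any; any wait; happy any; wait happy; wait wait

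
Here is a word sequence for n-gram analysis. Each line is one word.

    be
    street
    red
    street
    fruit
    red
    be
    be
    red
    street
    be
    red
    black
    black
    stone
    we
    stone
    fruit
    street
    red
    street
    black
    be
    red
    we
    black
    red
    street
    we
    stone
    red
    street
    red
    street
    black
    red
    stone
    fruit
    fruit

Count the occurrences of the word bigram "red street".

6

Scanning the 38 overlapping bigram windows for "red street":
  position 3–4: red street
  position 9–10: red street
  position 20–21: red street
  position 27–28: red street
  position 31–32: red street
  position 33–34: red street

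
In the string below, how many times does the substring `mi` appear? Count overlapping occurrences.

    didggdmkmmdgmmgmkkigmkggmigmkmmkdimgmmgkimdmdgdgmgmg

1

Sliding a length-2 window over the 52 characters (51 positions):
  position 25–26: mi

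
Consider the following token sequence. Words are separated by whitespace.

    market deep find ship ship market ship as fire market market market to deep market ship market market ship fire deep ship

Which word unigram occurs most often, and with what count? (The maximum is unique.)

Unigram frequencies (highest first):
  market: 8
  ship: 6
  deep: 3
  fire: 2
  find: 1
  as: 1
  … (1 more, each ≤ 1)

"market", 8 times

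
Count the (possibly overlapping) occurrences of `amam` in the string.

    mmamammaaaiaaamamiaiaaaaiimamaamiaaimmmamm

2

Sliding a length-4 window over the 42 characters (39 positions):
  position 3–6: amam
  position 14–17: amam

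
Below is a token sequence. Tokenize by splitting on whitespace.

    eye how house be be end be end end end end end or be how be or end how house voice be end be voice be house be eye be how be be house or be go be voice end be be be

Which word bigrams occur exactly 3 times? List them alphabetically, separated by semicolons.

be end; end be

Bigram counts meeting the condition (exactly 3 times):
  be end: 3
  end be: 3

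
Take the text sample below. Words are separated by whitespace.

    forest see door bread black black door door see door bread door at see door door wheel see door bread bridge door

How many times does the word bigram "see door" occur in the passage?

Scanning the 21 overlapping bigram windows for "see door":
  position 2–3: see door
  position 9–10: see door
  position 14–15: see door
  position 18–19: see door

4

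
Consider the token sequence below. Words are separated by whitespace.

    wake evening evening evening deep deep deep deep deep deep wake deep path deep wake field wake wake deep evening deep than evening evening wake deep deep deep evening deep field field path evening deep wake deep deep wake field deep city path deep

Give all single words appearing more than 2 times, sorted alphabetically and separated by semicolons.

Unigram counts meeting the condition (more than 2 times):
  deep: 19
  evening: 8
  field: 4
  path: 3
  wake: 8

deep; evening; field; path; wake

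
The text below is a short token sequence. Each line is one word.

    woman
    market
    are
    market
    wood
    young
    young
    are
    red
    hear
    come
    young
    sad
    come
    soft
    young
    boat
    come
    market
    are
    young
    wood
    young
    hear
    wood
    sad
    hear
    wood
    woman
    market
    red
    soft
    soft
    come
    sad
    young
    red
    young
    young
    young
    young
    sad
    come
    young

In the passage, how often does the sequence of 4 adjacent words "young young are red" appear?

1

Scanning the 41 overlapping 4-gram windows for "young young are red":
  position 6–9: young young are red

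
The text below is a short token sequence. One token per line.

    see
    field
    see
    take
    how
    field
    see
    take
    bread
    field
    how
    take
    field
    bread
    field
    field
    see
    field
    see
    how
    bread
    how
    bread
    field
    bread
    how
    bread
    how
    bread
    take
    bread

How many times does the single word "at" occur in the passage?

Scanning the 31 tokens for "at":
  (none found)

0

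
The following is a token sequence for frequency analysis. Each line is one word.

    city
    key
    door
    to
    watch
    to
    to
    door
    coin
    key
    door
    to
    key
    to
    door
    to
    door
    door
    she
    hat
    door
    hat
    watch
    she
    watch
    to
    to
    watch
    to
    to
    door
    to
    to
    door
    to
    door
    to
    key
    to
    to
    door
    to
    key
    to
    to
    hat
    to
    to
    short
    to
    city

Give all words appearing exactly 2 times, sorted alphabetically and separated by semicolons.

Unigram counts meeting the condition (exactly 2 times):
  city: 2
  she: 2

city; she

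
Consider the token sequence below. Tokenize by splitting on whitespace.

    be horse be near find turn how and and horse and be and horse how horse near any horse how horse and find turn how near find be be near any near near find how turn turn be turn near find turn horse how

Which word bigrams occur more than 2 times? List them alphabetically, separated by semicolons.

find turn; horse how; near find

Bigram counts meeting the condition (more than 2 times):
  find turn: 3
  horse how: 3
  near find: 4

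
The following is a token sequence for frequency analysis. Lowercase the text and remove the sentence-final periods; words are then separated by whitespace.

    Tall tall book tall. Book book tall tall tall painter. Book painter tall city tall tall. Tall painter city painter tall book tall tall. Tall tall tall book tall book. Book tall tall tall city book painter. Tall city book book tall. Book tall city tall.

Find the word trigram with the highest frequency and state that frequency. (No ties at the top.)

Trigram frequencies (highest first):
  tall tall tall: 6
  tall book tall: 4
  book tall book: 3
  book book tall: 3
  book tall tall: 3
  tall tall book: 2
  … (17 more, each ≤ 2)

"tall tall tall", 6 times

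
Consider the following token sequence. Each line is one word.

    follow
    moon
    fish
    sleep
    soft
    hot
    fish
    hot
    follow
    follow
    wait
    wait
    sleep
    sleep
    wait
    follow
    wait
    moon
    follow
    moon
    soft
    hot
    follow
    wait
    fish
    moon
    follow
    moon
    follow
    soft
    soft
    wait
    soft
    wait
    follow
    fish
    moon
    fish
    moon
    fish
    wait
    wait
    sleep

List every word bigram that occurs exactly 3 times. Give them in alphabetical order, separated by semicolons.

fish moon; follow moon; follow wait; moon fish; moon follow

Bigram counts meeting the condition (exactly 3 times):
  fish moon: 3
  follow moon: 3
  follow wait: 3
  moon fish: 3
  moon follow: 3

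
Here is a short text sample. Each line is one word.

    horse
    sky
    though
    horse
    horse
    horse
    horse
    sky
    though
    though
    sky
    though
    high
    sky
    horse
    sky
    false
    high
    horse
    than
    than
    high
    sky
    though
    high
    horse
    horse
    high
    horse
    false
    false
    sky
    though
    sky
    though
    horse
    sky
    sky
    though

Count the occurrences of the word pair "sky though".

Scanning the 38 overlapping bigram windows for "sky though":
  position 2–3: sky though
  position 8–9: sky though
  position 11–12: sky though
  position 23–24: sky though
  position 32–33: sky though
  position 34–35: sky though
  position 38–39: sky though

7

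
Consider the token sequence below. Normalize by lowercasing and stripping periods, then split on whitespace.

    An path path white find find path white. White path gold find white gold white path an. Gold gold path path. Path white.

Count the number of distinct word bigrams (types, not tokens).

23 tokens → 22 bigram windows in total.
Repeated bigrams (each contributes count−1 duplicates):
  path path: 3
  path white: 3
  white path: 2
5 duplicate windows → 22 − 5 = 17 distinct.

17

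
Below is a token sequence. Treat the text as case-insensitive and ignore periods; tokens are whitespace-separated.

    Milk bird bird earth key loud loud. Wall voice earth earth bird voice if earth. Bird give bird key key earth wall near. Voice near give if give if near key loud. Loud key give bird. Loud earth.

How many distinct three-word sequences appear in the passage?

35

38 tokens → 36 trigram windows in total.
Repeated trigrams (each contributes count−1 duplicates):
  key loud loud: 2
1 duplicate windows → 36 − 1 = 35 distinct.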